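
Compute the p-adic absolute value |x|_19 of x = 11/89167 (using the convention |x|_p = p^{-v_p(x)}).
|11/89167|_19 = 6859

Step 1 — compute v_19(x) by factoring powers of 19 out of the numerator and denominator: v_19(11/89167) = -3. Step 2 — apply |x|_p = p^{-v_p(x)} = 19^{3} = 6859.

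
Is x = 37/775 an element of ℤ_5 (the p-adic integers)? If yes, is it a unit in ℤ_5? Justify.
x ∉ ℤ_5 (v_5(x) = -2 < 0)

ℤ_5 = {x ∈ ℚ_5 : v_5(x) ≥ 0} and ℤ_5^× = {x ∈ ℤ_5 : v_5(x) = 0}. Here v_5(37/775) = v_5(num) − v_5(den) = -2; compare against these criteria.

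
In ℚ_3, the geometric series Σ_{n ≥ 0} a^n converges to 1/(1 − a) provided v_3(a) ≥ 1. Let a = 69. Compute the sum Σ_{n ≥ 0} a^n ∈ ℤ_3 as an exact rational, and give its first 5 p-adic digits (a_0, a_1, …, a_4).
Σ a^n = 1/(1 − a) = -1/68;  first 5 digits = (1, 2, 2, 0, 0)

v_3(a) = 1 ≥ 1, so the series converges in ℤ_3 to 1/(1 − a) = 1/(1 − 69) = -1/68. Expand this rational in ℤ_3: compute digits iteratively via d_i = x_i mod 3, x_{i+1} = (x_i − d_i)/3. The first 5 digits are (1, 2, 2, 0, 0).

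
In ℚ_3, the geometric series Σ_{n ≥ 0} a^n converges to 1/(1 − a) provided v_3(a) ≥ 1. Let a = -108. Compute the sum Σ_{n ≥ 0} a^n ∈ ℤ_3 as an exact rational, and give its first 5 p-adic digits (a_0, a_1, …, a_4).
Σ a^n = 1/(1 − a) = 1/109;  first 5 digits = (1, 0, 0, 2, 1)

v_3(a) = 3 ≥ 1, so the series converges in ℤ_3 to 1/(1 − a) = 1/(1 − (-108)) = 1/109. Expand this rational in ℤ_3: compute digits iteratively via d_i = x_i mod 3, x_{i+1} = (x_i − d_i)/3. The first 5 digits are (1, 0, 0, 2, 1).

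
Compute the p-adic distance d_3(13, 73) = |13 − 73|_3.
d_3(13, 73) = 1/3

Step 1 — x − y = 13 − 73 = -60. Step 2 — v_3(-60) = 1 (factor: -60 = −(3^1 · 20); the sign does not affect v_p). Step 3 — |x − y|_3 = 3^{-1} = 1/3.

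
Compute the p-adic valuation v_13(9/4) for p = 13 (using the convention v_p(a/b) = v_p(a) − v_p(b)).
v_13(9/4) = 0

Factor powers of 13 from the numerator and denominator of the reduced fraction: 9 = 13^0 · 9 and 4 = 13^0 · 4. Apply v_p(a/b) = v_p(a) − v_p(b): v_13(9/4) = 0 − 0 = 0.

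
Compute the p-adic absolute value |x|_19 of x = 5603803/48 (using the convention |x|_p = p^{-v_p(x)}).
|5603803/48|_19 = 1/130321

Step 1 — compute v_19(x) by factoring powers of 19 out of the numerator and denominator: v_19(5603803/48) = 4. Step 2 — apply |x|_p = p^{-v_p(x)} = 19^{-4} = 1/130321.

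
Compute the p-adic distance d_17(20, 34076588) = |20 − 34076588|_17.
d_17(20, 34076588) = 1/1419857

Step 1 — x − y = 20 − 34076588 = -34076568. Step 2 — v_17(-34076568) = 5 (factor: -34076568 = −(17^5 · 24); the sign does not affect v_p). Step 3 — |x − y|_17 = 17^{-5} = 1/1419857.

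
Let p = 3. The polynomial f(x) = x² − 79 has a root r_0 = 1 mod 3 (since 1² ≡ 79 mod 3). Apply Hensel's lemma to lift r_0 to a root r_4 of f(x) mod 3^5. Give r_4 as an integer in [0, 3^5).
r_4 = 184 (mod 243)

Hensel's recurrence: r_{i+1} = r_i − f(r_i)·(f′(r_i))^{-1} mod 3^{i+2}, with f′(x) = 2x. Iterate:
  r_0 = 1 (mod 3)
  r_1 = 4 (mod 9)
  r_2 = 22 (mod 27)
  r_3 = 22 (mod 81)
  r_4 = 184 (mod 243)
Final: r_4 = 184, and one checks f(r_4) ≡ 0 mod 3^5.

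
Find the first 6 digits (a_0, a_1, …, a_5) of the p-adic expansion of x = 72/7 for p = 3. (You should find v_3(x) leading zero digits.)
(a_0, …, a_5) = (0, 0, 2, 1, 0, 2)

v_3(72/7) = 2, so a_0 = ... = a_1 = 0. Factor out: x = 3^2 · u with u = 8/7 a unit in ℤ_3. Expand u iteratively via a_{v+i} = u_i mod 3, u_{i+1} = (u_i − a_{v+i})/3:
  u_0 = 8/7;  a_2 = 2;  u_1 = (u_0 − 2)/3 = -2/7
  u_1 = -2/7;  a_3 = 1;  u_2 = (u_1 − 1)/3 = -3/7
  u_2 = -3/7;  a_4 = 0;  u_3 = (u_2 − 0)/3 = -1/7
  u_3 = -1/7;  a_5 = 2;  u_4 = (u_3 − 2)/3 = -5/7
Digits: (0, 0, 2, 1, 0, 2).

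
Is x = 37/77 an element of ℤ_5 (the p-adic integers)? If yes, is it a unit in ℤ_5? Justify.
x ∈ ℤ_5^× (unit); v_5(x) = 0

ℤ_5 = {x ∈ ℚ_5 : v_5(x) ≥ 0} and ℤ_5^× = {x ∈ ℤ_5 : v_5(x) = 0}. Here v_5(37/77) = v_5(num) − v_5(den) = 0; compare against these criteria.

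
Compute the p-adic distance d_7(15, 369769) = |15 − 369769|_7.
d_7(15, 369769) = 1/16807

Step 1 — x − y = 15 − 369769 = -369754. Step 2 — v_7(-369754) = 5 (factor: -369754 = −(7^5 · 22); the sign does not affect v_p). Step 3 — |x − y|_7 = 7^{-5} = 1/16807.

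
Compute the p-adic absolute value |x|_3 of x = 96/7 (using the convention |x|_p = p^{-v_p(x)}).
|96/7|_3 = 1/3

Step 1 — compute v_3(x) by factoring powers of 3 out of the numerator and denominator: v_3(96/7) = 1. Step 2 — apply |x|_p = p^{-v_p(x)} = 3^{-1} = 1/3.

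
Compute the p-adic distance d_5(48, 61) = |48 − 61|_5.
d_5(48, 61) = 1

Step 1 — x − y = 48 − 61 = -13. Step 2 — v_5(-13) = 0 (factor: -13 = −(5^0 · 13); the sign does not affect v_p). Step 3 — |x − y|_5 = 5^{0} = 1.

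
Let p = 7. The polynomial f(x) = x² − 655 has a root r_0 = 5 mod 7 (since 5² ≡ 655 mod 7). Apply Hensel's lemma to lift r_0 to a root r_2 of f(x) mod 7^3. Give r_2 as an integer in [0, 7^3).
r_2 = 117 (mod 343)

Hensel's recurrence: r_{i+1} = r_i − f(r_i)·(f′(r_i))^{-1} mod 7^{i+2}, with f′(x) = 2x. Iterate:
  r_0 = 5 (mod 7)
  r_1 = 19 (mod 49)
  r_2 = 117 (mod 343)
Final: r_2 = 117, and one checks f(r_2) ≡ 0 mod 7^3.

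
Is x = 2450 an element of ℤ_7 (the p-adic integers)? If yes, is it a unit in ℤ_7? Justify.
x ∈ ℤ_7 but not a unit; v_7(x) = 2 > 0

ℤ_7 = {x ∈ ℚ_7 : v_7(x) ≥ 0} and ℤ_7^× = {x ∈ ℤ_7 : v_7(x) = 0}. Here v_7(2450) = v_7(num) − v_7(den) = 2; compare against these criteria.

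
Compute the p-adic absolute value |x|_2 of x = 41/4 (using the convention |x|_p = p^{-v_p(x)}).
|41/4|_2 = 4

Step 1 — compute v_2(x) by factoring powers of 2 out of the numerator and denominator: v_2(41/4) = -2. Step 2 — apply |x|_p = p^{-v_p(x)} = 2^{2} = 4.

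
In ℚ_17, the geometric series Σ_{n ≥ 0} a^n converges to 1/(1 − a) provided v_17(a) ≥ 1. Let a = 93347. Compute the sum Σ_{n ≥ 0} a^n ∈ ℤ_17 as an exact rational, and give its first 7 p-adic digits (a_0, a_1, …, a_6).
Σ a^n = 1/(1 − a) = -1/93346;  first 7 digits = (1, 0, 0, 2, 1, 0, 4)

v_17(a) = 3 ≥ 1, so the series converges in ℤ_17 to 1/(1 − a) = 1/(1 − 93347) = -1/93346. Expand this rational in ℤ_17: compute digits iteratively via d_i = x_i mod 17, x_{i+1} = (x_i − d_i)/17. The first 7 digits are (1, 0, 0, 2, 1, 0, 4).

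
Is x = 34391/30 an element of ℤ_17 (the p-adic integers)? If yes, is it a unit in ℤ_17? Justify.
x ∈ ℤ_17 but not a unit; v_17(x) = 3 > 0

ℤ_17 = {x ∈ ℚ_17 : v_17(x) ≥ 0} and ℤ_17^× = {x ∈ ℤ_17 : v_17(x) = 0}. Here v_17(34391/30) = v_17(num) − v_17(den) = 3; compare against these criteria.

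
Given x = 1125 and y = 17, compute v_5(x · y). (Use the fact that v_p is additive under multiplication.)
v_5(19125) = 3

v_p(x) = 3 (factor: 1125 = 5^3 · 9); v_p(y) = 0 (factor: 17 = 5^0 · 17). Additivity: v_p(xy) = v_p(x) + v_p(y) = 3 + 0 = 3. (Direct check: xy = 19125 = 5^3 · (153).)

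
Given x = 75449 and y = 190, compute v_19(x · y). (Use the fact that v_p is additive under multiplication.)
v_19(14335310) = 4

v_p(x) = 3 (factor: 75449 = 19^3 · 11); v_p(y) = 1 (factor: 190 = 19^1 · 10). Additivity: v_p(xy) = v_p(x) + v_p(y) = 3 + 1 = 4. (Direct check: xy = 14335310 = 19^4 · (110).)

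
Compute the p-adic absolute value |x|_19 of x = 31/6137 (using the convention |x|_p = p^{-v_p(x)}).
|31/6137|_19 = 361

Step 1 — compute v_19(x) by factoring powers of 19 out of the numerator and denominator: v_19(31/6137) = -2. Step 2 — apply |x|_p = p^{-v_p(x)} = 19^{2} = 361.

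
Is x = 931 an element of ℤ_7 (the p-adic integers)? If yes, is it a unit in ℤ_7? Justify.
x ∈ ℤ_7 but not a unit; v_7(x) = 2 > 0

ℤ_7 = {x ∈ ℚ_7 : v_7(x) ≥ 0} and ℤ_7^× = {x ∈ ℤ_7 : v_7(x) = 0}. Here v_7(931) = v_7(num) − v_7(den) = 2; compare against these criteria.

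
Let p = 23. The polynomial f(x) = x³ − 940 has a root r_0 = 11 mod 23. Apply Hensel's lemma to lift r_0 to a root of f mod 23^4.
r_3 = 254115 (mod 279841)

Hensel: r_{i+1} = r_i − f(r_i)/f′(r_i) mod 23^{i+2}, where f′(x) = 3x². Iterate:
  r_0 = 11 (mod 23)
  r_1 = 195 (mod 529)
  r_2 = 10775 (mod 12167)
  r_3 = 254115 (mod 279841)
Final: r = 254115 with f(r) ≡ 0 mod 23^4.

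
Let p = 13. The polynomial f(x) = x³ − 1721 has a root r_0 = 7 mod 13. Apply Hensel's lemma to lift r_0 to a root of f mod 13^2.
r_1 = 98 (mod 169)

Hensel: r_{i+1} = r_i − f(r_i)/f′(r_i) mod 13^{i+2}, where f′(x) = 3x². Iterate:
  r_0 = 7 (mod 13)
  r_1 = 98 (mod 169)
Final: r = 98 with f(r) ≡ 0 mod 13^2.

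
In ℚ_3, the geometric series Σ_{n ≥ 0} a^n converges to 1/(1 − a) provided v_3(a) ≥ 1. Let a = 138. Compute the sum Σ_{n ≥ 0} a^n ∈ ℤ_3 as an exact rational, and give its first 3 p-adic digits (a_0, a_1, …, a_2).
Σ a^n = 1/(1 − a) = -1/137;  first 3 digits = (1, 1, 1)

v_3(a) = 1 ≥ 1, so the series converges in ℤ_3 to 1/(1 − a) = 1/(1 − 138) = -1/137. Expand this rational in ℤ_3: compute digits iteratively via d_i = x_i mod 3, x_{i+1} = (x_i − d_i)/3. The first 3 digits are (1, 1, 1).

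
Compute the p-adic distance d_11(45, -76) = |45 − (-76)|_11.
d_11(45, -76) = 1/121

Step 1 — x − y = 45 − (-76) = 121. Step 2 — v_11(121) = 2 (factor: 121 = (11^2 · 1); the sign does not affect v_p). Step 3 — |x − y|_11 = 11^{-2} = 1/121.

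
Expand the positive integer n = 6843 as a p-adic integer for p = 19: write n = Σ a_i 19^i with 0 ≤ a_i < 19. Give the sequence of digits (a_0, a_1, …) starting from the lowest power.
(a_0, a_1, …) = (3, 18, 18)

Repeated division by 19 gives the digits low-to-high: 6843 = 3 + 18·19^1 + 18·19^2. Digit sequence: (3, 18, 18).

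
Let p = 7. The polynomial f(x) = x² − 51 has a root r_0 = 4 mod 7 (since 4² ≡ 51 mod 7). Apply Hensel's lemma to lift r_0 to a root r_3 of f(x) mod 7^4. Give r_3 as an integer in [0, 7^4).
r_3 = 1313 (mod 2401)

Hensel's recurrence: r_{i+1} = r_i − f(r_i)·(f′(r_i))^{-1} mod 7^{i+2}, with f′(x) = 2x. Iterate:
  r_0 = 4 (mod 7)
  r_1 = 39 (mod 49)
  r_2 = 284 (mod 343)
  r_3 = 1313 (mod 2401)
Final: r_3 = 1313, and one checks f(r_3) ≡ 0 mod 7^4.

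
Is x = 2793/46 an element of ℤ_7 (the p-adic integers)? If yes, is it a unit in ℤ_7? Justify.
x ∈ ℤ_7 but not a unit; v_7(x) = 2 > 0

ℤ_7 = {x ∈ ℚ_7 : v_7(x) ≥ 0} and ℤ_7^× = {x ∈ ℤ_7 : v_7(x) = 0}. Here v_7(2793/46) = v_7(num) − v_7(den) = 2; compare against these criteria.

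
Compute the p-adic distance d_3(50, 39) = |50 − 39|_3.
d_3(50, 39) = 1

Step 1 — x − y = 50 − 39 = 11. Step 2 — v_3(11) = 0 (factor: 11 = (3^0 · 11); the sign does not affect v_p). Step 3 — |x − y|_3 = 3^{0} = 1.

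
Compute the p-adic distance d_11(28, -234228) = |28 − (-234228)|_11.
d_11(28, -234228) = 1/14641

Step 1 — x − y = 28 − (-234228) = 234256. Step 2 — v_11(234256) = 4 (factor: 234256 = (11^4 · 16); the sign does not affect v_p). Step 3 — |x − y|_11 = 11^{-4} = 1/14641.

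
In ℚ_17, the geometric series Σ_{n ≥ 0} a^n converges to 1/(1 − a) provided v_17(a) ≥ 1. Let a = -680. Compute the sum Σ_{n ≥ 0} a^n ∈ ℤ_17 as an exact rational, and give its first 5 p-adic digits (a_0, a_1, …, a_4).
Σ a^n = 1/(1 − a) = 1/681;  first 5 digits = (1, 11, 16, 13, 1)

v_17(a) = 1 ≥ 1, so the series converges in ℤ_17 to 1/(1 − a) = 1/(1 − (-680)) = 1/681. Expand this rational in ℤ_17: compute digits iteratively via d_i = x_i mod 17, x_{i+1} = (x_i − d_i)/17. The first 5 digits are (1, 11, 16, 13, 1).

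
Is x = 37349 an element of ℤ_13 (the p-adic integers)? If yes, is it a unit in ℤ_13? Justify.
x ∈ ℤ_13 but not a unit; v_13(x) = 3 > 0

ℤ_13 = {x ∈ ℚ_13 : v_13(x) ≥ 0} and ℤ_13^× = {x ∈ ℤ_13 : v_13(x) = 0}. Here v_13(37349) = v_13(num) − v_13(den) = 3; compare against these criteria.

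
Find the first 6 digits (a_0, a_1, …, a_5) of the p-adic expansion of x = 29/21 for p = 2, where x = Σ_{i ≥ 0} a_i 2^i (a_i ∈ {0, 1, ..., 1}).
(a_0, …, a_5) = (1, 0, 0, 1, 0, 1)

v_2(29/21) = 0 (numerator and denominator both coprime to 2), so x ∈ ℤ_2^×. Compute digits iteratively via a_i = x_i mod 2, x_{i+1} = (x_i − a_i)/2, with x_0 = x:
  x_0 = 29/21;  a_0 = 1;  x_1 = (x_0 − 1)/2 = 4/21
  x_1 = 4/21;  a_1 = 0;  x_2 = (x_1 − 0)/2 = 2/21
  x_2 = 2/21;  a_2 = 0;  x_3 = (x_2 − 0)/2 = 1/21
  x_3 = 1/21;  a_3 = 1;  x_4 = (x_3 − 1)/2 = -10/21
  x_4 = -10/21;  a_4 = 0;  x_5 = (x_4 − 0)/2 = -5/21
  x_5 = -5/21;  a_5 = 1;  x_6 = (x_5 − 1)/2 = -13/21
Digits: (1, 0, 0, 1, 0, 1).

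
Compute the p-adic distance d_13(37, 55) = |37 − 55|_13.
d_13(37, 55) = 1

Step 1 — x − y = 37 − 55 = -18. Step 2 — v_13(-18) = 0 (factor: -18 = −(13^0 · 18); the sign does not affect v_p). Step 3 — |x − y|_13 = 13^{0} = 1.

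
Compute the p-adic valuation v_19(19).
v_19(19) = 1

v_19(n) is the largest exponent k such that 19^k divides n. Factor out: 19 = 19^1 · 1. (Sign doesn't affect v_p.) So v_19(19) = 1.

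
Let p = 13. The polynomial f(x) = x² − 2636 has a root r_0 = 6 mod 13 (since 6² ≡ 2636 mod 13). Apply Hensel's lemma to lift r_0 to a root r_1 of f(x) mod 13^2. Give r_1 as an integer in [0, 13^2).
r_1 = 110 (mod 169)

Hensel's recurrence: r_{i+1} = r_i − f(r_i)·(f′(r_i))^{-1} mod 13^{i+2}, with f′(x) = 2x. Iterate:
  r_0 = 6 (mod 13)
  r_1 = 110 (mod 169)
Final: r_1 = 110, and one checks f(r_1) ≡ 0 mod 13^2.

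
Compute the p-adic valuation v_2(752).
v_2(752) = 4

v_2(n) is the largest exponent k such that 2^k divides n. Factor out: 752 = 2^4 · 47. (Sign doesn't affect v_p.) So v_2(752) = 4.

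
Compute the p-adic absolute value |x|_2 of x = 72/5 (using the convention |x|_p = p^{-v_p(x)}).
|72/5|_2 = 1/8

Step 1 — compute v_2(x) by factoring powers of 2 out of the numerator and denominator: v_2(72/5) = 3. Step 2 — apply |x|_p = p^{-v_p(x)} = 2^{-3} = 1/8.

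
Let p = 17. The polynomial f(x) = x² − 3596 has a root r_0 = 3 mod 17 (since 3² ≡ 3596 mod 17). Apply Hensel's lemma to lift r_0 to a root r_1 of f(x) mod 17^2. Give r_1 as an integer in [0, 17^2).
r_1 = 71 (mod 289)

Hensel's recurrence: r_{i+1} = r_i − f(r_i)·(f′(r_i))^{-1} mod 17^{i+2}, with f′(x) = 2x. Iterate:
  r_0 = 3 (mod 17)
  r_1 = 71 (mod 289)
Final: r_1 = 71, and one checks f(r_1) ≡ 0 mod 17^2.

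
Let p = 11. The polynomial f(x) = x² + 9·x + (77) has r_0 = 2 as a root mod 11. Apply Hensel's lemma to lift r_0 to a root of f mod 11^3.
r_2 = 497 (mod 1331)

Hensel: r_{i+1} = r_i − f(r_i)·(f′(r_i))^{-1} mod 11^{i+2}, f′(x) = 2x + 9. Iterate:
  r_0 = 2 (mod 11)
  r_1 = 13 (mod 121)
  r_2 = 497 (mod 1331)
Final: r = 497 satisfies f(r) ≡ 0 mod 11^3.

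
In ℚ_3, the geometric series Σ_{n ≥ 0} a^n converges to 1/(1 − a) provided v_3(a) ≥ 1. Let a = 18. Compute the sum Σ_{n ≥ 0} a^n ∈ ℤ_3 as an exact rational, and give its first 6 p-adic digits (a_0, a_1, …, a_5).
Σ a^n = 1/(1 − a) = -1/17;  first 6 digits = (1, 0, 2, 0, 1, 1)

v_3(a) = 2 ≥ 1, so the series converges in ℤ_3 to 1/(1 − a) = 1/(1 − 18) = -1/17. Expand this rational in ℤ_3: compute digits iteratively via d_i = x_i mod 3, x_{i+1} = (x_i − d_i)/3. The first 6 digits are (1, 0, 2, 0, 1, 1).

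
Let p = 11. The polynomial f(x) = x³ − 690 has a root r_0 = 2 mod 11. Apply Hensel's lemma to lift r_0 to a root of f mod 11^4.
r_3 = 9517 (mod 14641)

Hensel: r_{i+1} = r_i − f(r_i)/f′(r_i) mod 11^{i+2}, where f′(x) = 3x². Iterate:
  r_0 = 2 (mod 11)
  r_1 = 79 (mod 121)
  r_2 = 200 (mod 1331)
  r_3 = 9517 (mod 14641)
Final: r = 9517 with f(r) ≡ 0 mod 11^4.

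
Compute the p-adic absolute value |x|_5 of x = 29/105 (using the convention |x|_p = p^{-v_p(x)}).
|29/105|_5 = 5

Step 1 — compute v_5(x) by factoring powers of 5 out of the numerator and denominator: v_5(29/105) = -1. Step 2 — apply |x|_p = p^{-v_p(x)} = 5^{1} = 5.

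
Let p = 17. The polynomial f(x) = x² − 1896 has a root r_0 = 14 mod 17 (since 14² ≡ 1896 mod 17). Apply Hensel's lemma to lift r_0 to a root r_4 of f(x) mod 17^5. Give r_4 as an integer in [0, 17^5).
r_4 = 152708 (mod 1419857)

Hensel's recurrence: r_{i+1} = r_i − f(r_i)·(f′(r_i))^{-1} mod 17^{i+2}, with f′(x) = 2x. Iterate:
  r_0 = 14 (mod 17)
  r_1 = 116 (mod 289)
  r_2 = 405 (mod 4913)
  r_3 = 69187 (mod 83521)
  r_4 = 152708 (mod 1419857)
Final: r_4 = 152708, and one checks f(r_4) ≡ 0 mod 17^5.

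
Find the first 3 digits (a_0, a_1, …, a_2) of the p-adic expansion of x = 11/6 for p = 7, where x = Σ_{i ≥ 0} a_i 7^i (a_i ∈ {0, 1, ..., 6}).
(a_0, …, a_2) = (3, 1, 1)

v_7(11/6) = 0 (numerator and denominator both coprime to 7), so x ∈ ℤ_7^×. Compute digits iteratively via a_i = x_i mod 7, x_{i+1} = (x_i − a_i)/7, with x_0 = x:
  x_0 = 11/6;  a_0 = 3;  x_1 = (x_0 − 3)/7 = -1/6
  x_1 = -1/6;  a_1 = 1;  x_2 = (x_1 − 1)/7 = -1/6
  x_2 = -1/6;  a_2 = 1;  x_3 = (x_2 − 1)/7 = -1/6
Digits: (3, 1, 1).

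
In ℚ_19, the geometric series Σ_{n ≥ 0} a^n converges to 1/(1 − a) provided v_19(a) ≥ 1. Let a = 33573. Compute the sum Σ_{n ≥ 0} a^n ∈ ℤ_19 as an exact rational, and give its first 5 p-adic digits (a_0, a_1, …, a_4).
Σ a^n = 1/(1 − a) = -1/33572;  first 5 digits = (1, 0, 17, 4, 4)

v_19(a) = 2 ≥ 1, so the series converges in ℤ_19 to 1/(1 − a) = 1/(1 − 33573) = -1/33572. Expand this rational in ℤ_19: compute digits iteratively via d_i = x_i mod 19, x_{i+1} = (x_i − d_i)/19. The first 5 digits are (1, 0, 17, 4, 4).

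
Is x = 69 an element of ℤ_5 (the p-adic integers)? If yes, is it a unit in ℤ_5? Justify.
x ∈ ℤ_5^× (unit); v_5(x) = 0

ℤ_5 = {x ∈ ℚ_5 : v_5(x) ≥ 0} and ℤ_5^× = {x ∈ ℤ_5 : v_5(x) = 0}. Here v_5(69) = v_5(num) − v_5(den) = 0; compare against these criteria.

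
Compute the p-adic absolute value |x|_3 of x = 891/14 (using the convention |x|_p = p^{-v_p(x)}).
|891/14|_3 = 1/81

Step 1 — compute v_3(x) by factoring powers of 3 out of the numerator and denominator: v_3(891/14) = 4. Step 2 — apply |x|_p = p^{-v_p(x)} = 3^{-4} = 1/81.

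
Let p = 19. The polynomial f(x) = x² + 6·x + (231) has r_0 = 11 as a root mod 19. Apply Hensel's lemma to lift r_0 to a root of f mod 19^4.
r_3 = 129363 (mod 130321)

Hensel: r_{i+1} = r_i − f(r_i)·(f′(r_i))^{-1} mod 19^{i+2}, f′(x) = 2x + 6. Iterate:
  r_0 = 11 (mod 19)
  r_1 = 125 (mod 361)
  r_2 = 5901 (mod 6859)
  r_3 = 129363 (mod 130321)
Final: r = 129363 satisfies f(r) ≡ 0 mod 19^4.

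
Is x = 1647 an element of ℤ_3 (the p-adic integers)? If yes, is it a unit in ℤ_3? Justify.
x ∈ ℤ_3 but not a unit; v_3(x) = 3 > 0

ℤ_3 = {x ∈ ℚ_3 : v_3(x) ≥ 0} and ℤ_3^× = {x ∈ ℤ_3 : v_3(x) = 0}. Here v_3(1647) = v_3(num) − v_3(den) = 3; compare against these criteria.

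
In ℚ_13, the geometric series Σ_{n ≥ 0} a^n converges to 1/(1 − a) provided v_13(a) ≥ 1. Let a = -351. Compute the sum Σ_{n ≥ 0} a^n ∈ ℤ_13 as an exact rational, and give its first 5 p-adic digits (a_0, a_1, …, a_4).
Σ a^n = 1/(1 − a) = 1/352;  first 5 digits = (1, 12, 11, 2, 12)

v_13(a) = 1 ≥ 1, so the series converges in ℤ_13 to 1/(1 − a) = 1/(1 − (-351)) = 1/352. Expand this rational in ℤ_13: compute digits iteratively via d_i = x_i mod 13, x_{i+1} = (x_i − d_i)/13. The first 5 digits are (1, 12, 11, 2, 12).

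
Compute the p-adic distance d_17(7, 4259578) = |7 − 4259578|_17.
d_17(7, 4259578) = 1/1419857

Step 1 — x − y = 7 − 4259578 = -4259571. Step 2 — v_17(-4259571) = 5 (factor: -4259571 = −(17^5 · 3); the sign does not affect v_p). Step 3 — |x − y|_17 = 17^{-5} = 1/1419857.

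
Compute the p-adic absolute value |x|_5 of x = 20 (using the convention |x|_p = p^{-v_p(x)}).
|20|_5 = 1/5

Step 1 — compute v_5(x) by factoring powers of 5 out of the numerator and denominator: v_5(20) = 1. Step 2 — apply |x|_p = p^{-v_p(x)} = 5^{-1} = 1/5.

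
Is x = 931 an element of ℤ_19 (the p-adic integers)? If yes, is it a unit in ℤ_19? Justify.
x ∈ ℤ_19 but not a unit; v_19(x) = 1 > 0

ℤ_19 = {x ∈ ℚ_19 : v_19(x) ≥ 0} and ℤ_19^× = {x ∈ ℤ_19 : v_19(x) = 0}. Here v_19(931) = v_19(num) − v_19(den) = 1; compare against these criteria.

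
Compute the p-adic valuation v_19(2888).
v_19(2888) = 2

v_19(n) is the largest exponent k such that 19^k divides n. Factor out: 2888 = 19^2 · 8. (Sign doesn't affect v_p.) So v_19(2888) = 2.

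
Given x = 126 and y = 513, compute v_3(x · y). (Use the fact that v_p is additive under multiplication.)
v_3(64638) = 5

v_p(x) = 2 (factor: 126 = 3^2 · 14); v_p(y) = 3 (factor: 513 = 3^3 · 19). Additivity: v_p(xy) = v_p(x) + v_p(y) = 2 + 3 = 5. (Direct check: xy = 64638 = 3^5 · (266).)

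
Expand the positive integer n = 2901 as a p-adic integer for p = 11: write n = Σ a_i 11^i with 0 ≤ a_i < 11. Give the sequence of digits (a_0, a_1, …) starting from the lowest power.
(a_0, a_1, …) = (8, 10, 1, 2)

Repeated division by 11 gives the digits low-to-high: 2901 = 8 + 10·11^1 + 1·11^2 + 2·11^3. Digit sequence: (8, 10, 1, 2).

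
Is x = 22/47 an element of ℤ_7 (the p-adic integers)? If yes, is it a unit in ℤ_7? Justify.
x ∈ ℤ_7^× (unit); v_7(x) = 0

ℤ_7 = {x ∈ ℚ_7 : v_7(x) ≥ 0} and ℤ_7^× = {x ∈ ℤ_7 : v_7(x) = 0}. Here v_7(22/47) = v_7(num) − v_7(den) = 0; compare against these criteria.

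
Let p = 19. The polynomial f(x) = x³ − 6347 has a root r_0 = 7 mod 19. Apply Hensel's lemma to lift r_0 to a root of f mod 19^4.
r_3 = 125445 (mod 130321)

Hensel: r_{i+1} = r_i − f(r_i)/f′(r_i) mod 19^{i+2}, where f′(x) = 3x². Iterate:
  r_0 = 7 (mod 19)
  r_1 = 178 (mod 361)
  r_2 = 1983 (mod 6859)
  r_3 = 125445 (mod 130321)
Final: r = 125445 with f(r) ≡ 0 mod 19^4.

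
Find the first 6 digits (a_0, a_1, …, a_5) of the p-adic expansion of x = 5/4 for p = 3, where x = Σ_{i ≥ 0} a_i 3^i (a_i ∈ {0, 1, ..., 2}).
(a_0, …, a_5) = (2, 2, 0, 2, 0, 2)

v_3(5/4) = 0 (numerator and denominator both coprime to 3), so x ∈ ℤ_3^×. Compute digits iteratively via a_i = x_i mod 3, x_{i+1} = (x_i − a_i)/3, with x_0 = x:
  x_0 = 5/4;  a_0 = 2;  x_1 = (x_0 − 2)/3 = -1/4
  x_1 = -1/4;  a_1 = 2;  x_2 = (x_1 − 2)/3 = -3/4
  x_2 = -3/4;  a_2 = 0;  x_3 = (x_2 − 0)/3 = -1/4
  x_3 = -1/4;  a_3 = 2;  x_4 = (x_3 − 2)/3 = -3/4
  x_4 = -3/4;  a_4 = 0;  x_5 = (x_4 − 0)/3 = -1/4
  x_5 = -1/4;  a_5 = 2;  x_6 = (x_5 − 2)/3 = -3/4
Digits: (2, 2, 0, 2, 0, 2).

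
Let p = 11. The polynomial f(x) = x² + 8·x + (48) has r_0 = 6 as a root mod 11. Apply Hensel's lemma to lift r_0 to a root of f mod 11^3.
r_2 = 314 (mod 1331)

Hensel: r_{i+1} = r_i − f(r_i)·(f′(r_i))^{-1} mod 11^{i+2}, f′(x) = 2x + 8. Iterate:
  r_0 = 6 (mod 11)
  r_1 = 72 (mod 121)
  r_2 = 314 (mod 1331)
Final: r = 314 satisfies f(r) ≡ 0 mod 11^3.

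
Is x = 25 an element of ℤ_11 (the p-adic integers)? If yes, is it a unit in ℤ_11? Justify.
x ∈ ℤ_11^× (unit); v_11(x) = 0

ℤ_11 = {x ∈ ℚ_11 : v_11(x) ≥ 0} and ℤ_11^× = {x ∈ ℤ_11 : v_11(x) = 0}. Here v_11(25) = v_11(num) − v_11(den) = 0; compare against these criteria.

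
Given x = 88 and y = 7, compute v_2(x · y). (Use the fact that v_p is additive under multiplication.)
v_2(616) = 3

v_p(x) = 3 (factor: 88 = 2^3 · 11); v_p(y) = 0 (factor: 7 = 2^0 · 7). Additivity: v_p(xy) = v_p(x) + v_p(y) = 3 + 0 = 3. (Direct check: xy = 616 = 2^3 · (77).)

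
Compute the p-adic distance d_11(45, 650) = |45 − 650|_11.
d_11(45, 650) = 1/121

Step 1 — x − y = 45 − 650 = -605. Step 2 — v_11(-605) = 2 (factor: -605 = −(11^2 · 5); the sign does not affect v_p). Step 3 — |x − y|_11 = 11^{-2} = 1/121.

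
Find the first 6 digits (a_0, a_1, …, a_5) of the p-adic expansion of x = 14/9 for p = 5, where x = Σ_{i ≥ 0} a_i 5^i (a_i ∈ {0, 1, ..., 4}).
(a_0, …, a_5) = (1, 4, 2, 0, 1, 2)

v_5(14/9) = 0 (numerator and denominator both coprime to 5), so x ∈ ℤ_5^×. Compute digits iteratively via a_i = x_i mod 5, x_{i+1} = (x_i − a_i)/5, with x_0 = x:
  x_0 = 14/9;  a_0 = 1;  x_1 = (x_0 − 1)/5 = 1/9
  x_1 = 1/9;  a_1 = 4;  x_2 = (x_1 − 4)/5 = -7/9
  x_2 = -7/9;  a_2 = 2;  x_3 = (x_2 − 2)/5 = -5/9
  x_3 = -5/9;  a_3 = 0;  x_4 = (x_3 − 0)/5 = -1/9
  x_4 = -1/9;  a_4 = 1;  x_5 = (x_4 − 1)/5 = -2/9
  x_5 = -2/9;  a_5 = 2;  x_6 = (x_5 − 2)/5 = -4/9
Digits: (1, 4, 2, 0, 1, 2).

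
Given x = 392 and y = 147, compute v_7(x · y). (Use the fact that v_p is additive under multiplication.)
v_7(57624) = 4

v_p(x) = 2 (factor: 392 = 7^2 · 8); v_p(y) = 2 (factor: 147 = 7^2 · 3). Additivity: v_p(xy) = v_p(x) + v_p(y) = 2 + 2 = 4. (Direct check: xy = 57624 = 7^4 · (24).)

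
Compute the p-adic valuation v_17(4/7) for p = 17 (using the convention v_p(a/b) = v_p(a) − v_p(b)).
v_17(4/7) = 0

Factor powers of 17 from the numerator and denominator of the reduced fraction: 4 = 17^0 · 4 and 7 = 17^0 · 7. Apply v_p(a/b) = v_p(a) − v_p(b): v_17(4/7) = 0 − 0 = 0.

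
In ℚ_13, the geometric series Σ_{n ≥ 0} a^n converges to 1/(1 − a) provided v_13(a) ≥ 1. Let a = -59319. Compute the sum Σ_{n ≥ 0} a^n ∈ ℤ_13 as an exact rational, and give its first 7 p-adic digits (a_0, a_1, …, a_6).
Σ a^n = 1/(1 − a) = 1/59320;  first 7 digits = (1, 0, 0, 12, 10, 12, 0)

v_13(a) = 3 ≥ 1, so the series converges in ℤ_13 to 1/(1 − a) = 1/(1 − (-59319)) = 1/59320. Expand this rational in ℤ_13: compute digits iteratively via d_i = x_i mod 13, x_{i+1} = (x_i − d_i)/13. The first 7 digits are (1, 0, 0, 12, 10, 12, 0).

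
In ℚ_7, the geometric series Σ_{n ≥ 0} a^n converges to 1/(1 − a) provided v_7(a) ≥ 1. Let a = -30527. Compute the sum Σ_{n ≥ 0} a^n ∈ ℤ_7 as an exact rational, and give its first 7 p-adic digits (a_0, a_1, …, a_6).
Σ a^n = 1/(1 − a) = 1/30528;  first 7 digits = (1, 0, 0, 2, 1, 5, 3)

v_7(a) = 3 ≥ 1, so the series converges in ℤ_7 to 1/(1 − a) = 1/(1 − (-30527)) = 1/30528. Expand this rational in ℤ_7: compute digits iteratively via d_i = x_i mod 7, x_{i+1} = (x_i − d_i)/7. The first 7 digits are (1, 0, 0, 2, 1, 5, 3).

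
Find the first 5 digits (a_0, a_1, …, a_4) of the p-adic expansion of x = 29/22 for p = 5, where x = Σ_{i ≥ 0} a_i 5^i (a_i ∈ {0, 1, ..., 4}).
(a_0, …, a_4) = (2, 1, 0, 2, 3)

v_5(29/22) = 0 (numerator and denominator both coprime to 5), so x ∈ ℤ_5^×. Compute digits iteratively via a_i = x_i mod 5, x_{i+1} = (x_i − a_i)/5, with x_0 = x:
  x_0 = 29/22;  a_0 = 2;  x_1 = (x_0 − 2)/5 = -3/22
  x_1 = -3/22;  a_1 = 1;  x_2 = (x_1 − 1)/5 = -5/22
  x_2 = -5/22;  a_2 = 0;  x_3 = (x_2 − 0)/5 = -1/22
  x_3 = -1/22;  a_3 = 2;  x_4 = (x_3 − 2)/5 = -9/22
  x_4 = -9/22;  a_4 = 3;  x_5 = (x_4 − 3)/5 = -15/22
Digits: (2, 1, 0, 2, 3).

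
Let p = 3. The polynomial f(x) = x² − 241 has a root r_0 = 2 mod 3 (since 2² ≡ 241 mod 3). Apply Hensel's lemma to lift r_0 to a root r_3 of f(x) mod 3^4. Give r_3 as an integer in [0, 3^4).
r_3 = 59 (mod 81)

Hensel's recurrence: r_{i+1} = r_i − f(r_i)·(f′(r_i))^{-1} mod 3^{i+2}, with f′(x) = 2x. Iterate:
  r_0 = 2 (mod 3)
  r_1 = 5 (mod 9)
  r_2 = 5 (mod 27)
  r_3 = 59 (mod 81)
Final: r_3 = 59, and one checks f(r_3) ≡ 0 mod 3^4.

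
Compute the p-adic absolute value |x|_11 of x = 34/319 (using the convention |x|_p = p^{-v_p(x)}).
|34/319|_11 = 11

Step 1 — compute v_11(x) by factoring powers of 11 out of the numerator and denominator: v_11(34/319) = -1. Step 2 — apply |x|_p = p^{-v_p(x)} = 11^{1} = 11.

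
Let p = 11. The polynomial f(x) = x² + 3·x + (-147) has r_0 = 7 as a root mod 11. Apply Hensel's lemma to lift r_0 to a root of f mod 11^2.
r_1 = 40 (mod 121)

Hensel: r_{i+1} = r_i − f(r_i)·(f′(r_i))^{-1} mod 11^{i+2}, f′(x) = 2x + 3. Iterate:
  r_0 = 7 (mod 11)
  r_1 = 40 (mod 121)
Final: r = 40 satisfies f(r) ≡ 0 mod 11^2.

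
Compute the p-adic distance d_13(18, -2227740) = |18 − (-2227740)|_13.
d_13(18, -2227740) = 1/371293

Step 1 — x − y = 18 − (-2227740) = 2227758. Step 2 — v_13(2227758) = 5 (factor: 2227758 = (13^5 · 6); the sign does not affect v_p). Step 3 — |x − y|_13 = 13^{-5} = 1/371293.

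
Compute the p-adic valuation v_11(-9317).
v_11(-9317) = 3

v_11(n) is the largest exponent k such that 11^k divides n. Factor out: -9317 = -11^3 · 7. (Sign doesn't affect v_p.) So v_11(-9317) = 3.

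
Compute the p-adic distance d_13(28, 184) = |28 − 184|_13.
d_13(28, 184) = 1/13

Step 1 — x − y = 28 − 184 = -156. Step 2 — v_13(-156) = 1 (factor: -156 = −(13^1 · 12); the sign does not affect v_p). Step 3 — |x − y|_13 = 13^{-1} = 1/13.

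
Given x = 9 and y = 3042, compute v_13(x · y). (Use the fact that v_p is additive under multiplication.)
v_13(27378) = 2

v_p(x) = 0 (factor: 9 = 13^0 · 9); v_p(y) = 2 (factor: 3042 = 13^2 · 18). Additivity: v_p(xy) = v_p(x) + v_p(y) = 0 + 2 = 2. (Direct check: xy = 27378 = 13^2 · (162).)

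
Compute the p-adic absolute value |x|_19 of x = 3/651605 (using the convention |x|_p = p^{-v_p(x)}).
|3/651605|_19 = 130321

Step 1 — compute v_19(x) by factoring powers of 19 out of the numerator and denominator: v_19(3/651605) = -4. Step 2 — apply |x|_p = p^{-v_p(x)} = 19^{4} = 130321.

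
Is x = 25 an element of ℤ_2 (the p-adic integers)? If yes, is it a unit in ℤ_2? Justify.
x ∈ ℤ_2^× (unit); v_2(x) = 0

ℤ_2 = {x ∈ ℚ_2 : v_2(x) ≥ 0} and ℤ_2^× = {x ∈ ℤ_2 : v_2(x) = 0}. Here v_2(25) = v_2(num) − v_2(den) = 0; compare against these criteria.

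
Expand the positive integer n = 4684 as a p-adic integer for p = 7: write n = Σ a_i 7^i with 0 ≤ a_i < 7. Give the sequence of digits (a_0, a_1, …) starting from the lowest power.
(a_0, a_1, …) = (1, 4, 4, 6, 1)

Repeated division by 7 gives the digits low-to-high: 4684 = 1 + 4·7^1 + 4·7^2 + 6·7^3 + 1·7^4. Digit sequence: (1, 4, 4, 6, 1).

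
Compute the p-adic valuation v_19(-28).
v_19(-28) = 0

v_19(n) is the largest exponent k such that 19^k divides n. Factor out: -28 = -19^0 · 28. (Sign doesn't affect v_p.) So v_19(-28) = 0.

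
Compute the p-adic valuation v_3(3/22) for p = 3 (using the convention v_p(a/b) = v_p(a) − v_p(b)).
v_3(3/22) = 1

Factor powers of 3 from the numerator and denominator of the reduced fraction: 3 = 3^1 · 1 and 22 = 3^0 · 22. Apply v_p(a/b) = v_p(a) − v_p(b): v_3(3/22) = 1 − 0 = 1.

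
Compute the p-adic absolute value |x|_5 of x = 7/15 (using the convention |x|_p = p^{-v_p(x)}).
|7/15|_5 = 5

Step 1 — compute v_5(x) by factoring powers of 5 out of the numerator and denominator: v_5(7/15) = -1. Step 2 — apply |x|_p = p^{-v_p(x)} = 5^{1} = 5.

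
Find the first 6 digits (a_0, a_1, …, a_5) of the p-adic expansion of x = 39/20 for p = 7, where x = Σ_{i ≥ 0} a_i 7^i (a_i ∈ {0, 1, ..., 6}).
(a_0, …, a_5) = (3, 3, 2, 0, 1, 3)

v_7(39/20) = 0 (numerator and denominator both coprime to 7), so x ∈ ℤ_7^×. Compute digits iteratively via a_i = x_i mod 7, x_{i+1} = (x_i − a_i)/7, with x_0 = x:
  x_0 = 39/20;  a_0 = 3;  x_1 = (x_0 − 3)/7 = -3/20
  x_1 = -3/20;  a_1 = 3;  x_2 = (x_1 − 3)/7 = -9/20
  x_2 = -9/20;  a_2 = 2;  x_3 = (x_2 − 2)/7 = -7/20
  x_3 = -7/20;  a_3 = 0;  x_4 = (x_3 − 0)/7 = -1/20
  x_4 = -1/20;  a_4 = 1;  x_5 = (x_4 − 1)/7 = -3/20
  x_5 = -3/20;  a_5 = 3;  x_6 = (x_5 − 3)/7 = -9/20
Digits: (3, 3, 2, 0, 1, 3).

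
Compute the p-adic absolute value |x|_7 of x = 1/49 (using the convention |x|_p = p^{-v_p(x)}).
|1/49|_7 = 49

Step 1 — compute v_7(x) by factoring powers of 7 out of the numerator and denominator: v_7(1/49) = -2. Step 2 — apply |x|_p = p^{-v_p(x)} = 7^{2} = 49.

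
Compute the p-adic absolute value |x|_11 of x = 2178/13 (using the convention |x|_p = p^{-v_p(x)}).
|2178/13|_11 = 1/121

Step 1 — compute v_11(x) by factoring powers of 11 out of the numerator and denominator: v_11(2178/13) = 2. Step 2 — apply |x|_p = p^{-v_p(x)} = 11^{-2} = 1/121.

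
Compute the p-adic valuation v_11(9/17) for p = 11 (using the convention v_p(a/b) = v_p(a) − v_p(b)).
v_11(9/17) = 0

Factor powers of 11 from the numerator and denominator of the reduced fraction: 9 = 11^0 · 9 and 17 = 11^0 · 17. Apply v_p(a/b) = v_p(a) − v_p(b): v_11(9/17) = 0 − 0 = 0.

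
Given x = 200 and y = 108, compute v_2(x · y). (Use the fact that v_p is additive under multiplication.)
v_2(21600) = 5

v_p(x) = 3 (factor: 200 = 2^3 · 25); v_p(y) = 2 (factor: 108 = 2^2 · 27). Additivity: v_p(xy) = v_p(x) + v_p(y) = 3 + 2 = 5. (Direct check: xy = 21600 = 2^5 · (675).)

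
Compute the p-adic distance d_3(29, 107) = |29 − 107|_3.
d_3(29, 107) = 1/3

Step 1 — x − y = 29 − 107 = -78. Step 2 — v_3(-78) = 1 (factor: -78 = −(3^1 · 26); the sign does not affect v_p). Step 3 — |x − y|_3 = 3^{-1} = 1/3.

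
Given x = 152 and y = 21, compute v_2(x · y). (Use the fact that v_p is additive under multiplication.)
v_2(3192) = 3

v_p(x) = 3 (factor: 152 = 2^3 · 19); v_p(y) = 0 (factor: 21 = 2^0 · 21). Additivity: v_p(xy) = v_p(x) + v_p(y) = 3 + 0 = 3. (Direct check: xy = 3192 = 2^3 · (399).)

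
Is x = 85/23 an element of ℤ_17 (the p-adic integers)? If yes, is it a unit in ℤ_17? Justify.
x ∈ ℤ_17 but not a unit; v_17(x) = 1 > 0

ℤ_17 = {x ∈ ℚ_17 : v_17(x) ≥ 0} and ℤ_17^× = {x ∈ ℤ_17 : v_17(x) = 0}. Here v_17(85/23) = v_17(num) − v_17(den) = 1; compare against these criteria.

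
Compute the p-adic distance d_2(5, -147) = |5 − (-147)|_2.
d_2(5, -147) = 1/8

Step 1 — x − y = 5 − (-147) = 152. Step 2 — v_2(152) = 3 (factor: 152 = (2^3 · 19); the sign does not affect v_p). Step 3 — |x − y|_2 = 2^{-3} = 1/8.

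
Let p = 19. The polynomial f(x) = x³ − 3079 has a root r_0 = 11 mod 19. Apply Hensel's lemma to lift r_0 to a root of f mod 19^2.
r_1 = 163 (mod 361)

Hensel: r_{i+1} = r_i − f(r_i)/f′(r_i) mod 19^{i+2}, where f′(x) = 3x². Iterate:
  r_0 = 11 (mod 19)
  r_1 = 163 (mod 361)
Final: r = 163 with f(r) ≡ 0 mod 19^2.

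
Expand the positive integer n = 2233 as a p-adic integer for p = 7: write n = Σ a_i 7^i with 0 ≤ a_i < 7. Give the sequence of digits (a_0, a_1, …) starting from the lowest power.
(a_0, a_1, …) = (0, 4, 3, 6)

Repeated division by 7 gives the digits low-to-high: 2233 = 4·7^1 + 3·7^2 + 6·7^3. Digit sequence: (0, 4, 3, 6).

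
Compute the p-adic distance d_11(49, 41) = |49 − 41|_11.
d_11(49, 41) = 1

Step 1 — x − y = 49 − 41 = 8. Step 2 — v_11(8) = 0 (factor: 8 = (11^0 · 8); the sign does not affect v_p). Step 3 — |x − y|_11 = 11^{0} = 1.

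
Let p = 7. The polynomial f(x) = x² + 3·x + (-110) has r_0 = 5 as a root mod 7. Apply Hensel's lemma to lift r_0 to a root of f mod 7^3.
r_2 = 82 (mod 343)

Hensel: r_{i+1} = r_i − f(r_i)·(f′(r_i))^{-1} mod 7^{i+2}, f′(x) = 2x + 3. Iterate:
  r_0 = 5 (mod 7)
  r_1 = 33 (mod 49)
  r_2 = 82 (mod 343)
Final: r = 82 satisfies f(r) ≡ 0 mod 7^3.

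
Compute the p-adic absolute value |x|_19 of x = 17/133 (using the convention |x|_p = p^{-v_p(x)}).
|17/133|_19 = 19

Step 1 — compute v_19(x) by factoring powers of 19 out of the numerator and denominator: v_19(17/133) = -1. Step 2 — apply |x|_p = p^{-v_p(x)} = 19^{1} = 19.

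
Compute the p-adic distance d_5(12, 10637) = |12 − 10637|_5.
d_5(12, 10637) = 1/625

Step 1 — x − y = 12 − 10637 = -10625. Step 2 — v_5(-10625) = 4 (factor: -10625 = −(5^4 · 17); the sign does not affect v_p). Step 3 — |x − y|_5 = 5^{-4} = 1/625.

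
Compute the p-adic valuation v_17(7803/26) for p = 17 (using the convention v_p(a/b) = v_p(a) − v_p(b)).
v_17(7803/26) = 2

Factor powers of 17 from the numerator and denominator of the reduced fraction: 7803 = 17^2 · 27 and 26 = 17^0 · 26. Apply v_p(a/b) = v_p(a) − v_p(b): v_17(7803/26) = 2 − 0 = 2.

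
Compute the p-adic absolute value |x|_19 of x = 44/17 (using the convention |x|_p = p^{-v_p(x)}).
|44/17|_19 = 1

Step 1 — compute v_19(x) by factoring powers of 19 out of the numerator and denominator: v_19(44/17) = 0. Step 2 — apply |x|_p = p^{-v_p(x)} = 19^{0} = 1.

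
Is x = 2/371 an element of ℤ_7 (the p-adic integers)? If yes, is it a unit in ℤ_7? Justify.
x ∉ ℤ_7 (v_7(x) = -1 < 0)

ℤ_7 = {x ∈ ℚ_7 : v_7(x) ≥ 0} and ℤ_7^× = {x ∈ ℤ_7 : v_7(x) = 0}. Here v_7(2/371) = v_7(num) − v_7(den) = -1; compare against these criteria.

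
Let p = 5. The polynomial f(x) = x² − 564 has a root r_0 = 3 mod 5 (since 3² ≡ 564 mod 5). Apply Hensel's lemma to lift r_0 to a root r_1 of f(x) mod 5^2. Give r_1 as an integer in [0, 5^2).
r_1 = 8 (mod 25)

Hensel's recurrence: r_{i+1} = r_i − f(r_i)·(f′(r_i))^{-1} mod 5^{i+2}, with f′(x) = 2x. Iterate:
  r_0 = 3 (mod 5)
  r_1 = 8 (mod 25)
Final: r_1 = 8, and one checks f(r_1) ≡ 0 mod 5^2.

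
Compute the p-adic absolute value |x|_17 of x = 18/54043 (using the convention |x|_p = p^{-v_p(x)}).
|18/54043|_17 = 4913

Step 1 — compute v_17(x) by factoring powers of 17 out of the numerator and denominator: v_17(18/54043) = -3. Step 2 — apply |x|_p = p^{-v_p(x)} = 17^{3} = 4913.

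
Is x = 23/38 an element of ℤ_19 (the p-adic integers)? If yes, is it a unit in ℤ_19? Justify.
x ∉ ℤ_19 (v_19(x) = -1 < 0)

ℤ_19 = {x ∈ ℚ_19 : v_19(x) ≥ 0} and ℤ_19^× = {x ∈ ℤ_19 : v_19(x) = 0}. Here v_19(23/38) = v_19(num) − v_19(den) = -1; compare against these criteria.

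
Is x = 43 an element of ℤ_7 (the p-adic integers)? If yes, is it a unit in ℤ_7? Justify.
x ∈ ℤ_7^× (unit); v_7(x) = 0

ℤ_7 = {x ∈ ℚ_7 : v_7(x) ≥ 0} and ℤ_7^× = {x ∈ ℤ_7 : v_7(x) = 0}. Here v_7(43) = v_7(num) − v_7(den) = 0; compare against these criteria.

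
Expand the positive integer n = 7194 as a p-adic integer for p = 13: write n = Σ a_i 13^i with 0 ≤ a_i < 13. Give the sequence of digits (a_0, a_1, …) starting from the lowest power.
(a_0, a_1, …) = (5, 7, 3, 3)

Repeated division by 13 gives the digits low-to-high: 7194 = 5 + 7·13^1 + 3·13^2 + 3·13^3. Digit sequence: (5, 7, 3, 3).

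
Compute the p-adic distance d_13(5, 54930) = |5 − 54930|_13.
d_13(5, 54930) = 1/2197

Step 1 — x − y = 5 − 54930 = -54925. Step 2 — v_13(-54925) = 3 (factor: -54925 = −(13^3 · 25); the sign does not affect v_p). Step 3 — |x − y|_13 = 13^{-3} = 1/2197.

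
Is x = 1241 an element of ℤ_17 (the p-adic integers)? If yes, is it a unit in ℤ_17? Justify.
x ∈ ℤ_17 but not a unit; v_17(x) = 1 > 0

ℤ_17 = {x ∈ ℚ_17 : v_17(x) ≥ 0} and ℤ_17^× = {x ∈ ℤ_17 : v_17(x) = 0}. Here v_17(1241) = v_17(num) − v_17(den) = 1; compare against these criteria.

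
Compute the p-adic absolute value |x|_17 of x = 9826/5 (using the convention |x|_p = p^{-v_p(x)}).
|9826/5|_17 = 1/4913

Step 1 — compute v_17(x) by factoring powers of 17 out of the numerator and denominator: v_17(9826/5) = 3. Step 2 — apply |x|_p = p^{-v_p(x)} = 17^{-3} = 1/4913.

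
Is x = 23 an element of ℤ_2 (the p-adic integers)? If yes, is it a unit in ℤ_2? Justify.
x ∈ ℤ_2^× (unit); v_2(x) = 0

ℤ_2 = {x ∈ ℚ_2 : v_2(x) ≥ 0} and ℤ_2^× = {x ∈ ℤ_2 : v_2(x) = 0}. Here v_2(23) = v_2(num) − v_2(den) = 0; compare against these criteria.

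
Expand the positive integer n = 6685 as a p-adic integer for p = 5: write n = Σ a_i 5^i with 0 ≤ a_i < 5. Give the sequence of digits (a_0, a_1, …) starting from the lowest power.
(a_0, a_1, …) = (0, 2, 2, 3, 0, 2)

Repeated division by 5 gives the digits low-to-high: 6685 = 2·5^1 + 2·5^2 + 3·5^3 + 2·5^5. Digit sequence: (0, 2, 2, 3, 0, 2).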